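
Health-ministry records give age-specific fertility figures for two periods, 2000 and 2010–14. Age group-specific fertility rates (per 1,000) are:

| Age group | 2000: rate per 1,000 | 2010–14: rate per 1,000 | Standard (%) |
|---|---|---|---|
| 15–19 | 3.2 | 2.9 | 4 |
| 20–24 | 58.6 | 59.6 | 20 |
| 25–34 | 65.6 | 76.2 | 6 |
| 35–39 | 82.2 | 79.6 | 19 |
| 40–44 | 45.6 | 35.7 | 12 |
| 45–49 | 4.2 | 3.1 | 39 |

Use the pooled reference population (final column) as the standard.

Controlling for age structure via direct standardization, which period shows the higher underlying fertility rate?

Standard weights: 0.04, 0.20, 0.06, 0.19, 0.12, 0.39.
2000: 0.0400×3.2 + 0.2000×58.6 + 0.0600×65.6 + 0.1900×82.2 + 0.1200×45.6 + 0.3900×4.2 = 38.5120 per 1,000.
2010–14: 0.0400×2.9 + 0.2000×59.6 + 0.0600×76.2 + 0.1900×79.6 + 0.1200×35.7 + 0.3900×3.1 = 37.2250 per 1,000.

2000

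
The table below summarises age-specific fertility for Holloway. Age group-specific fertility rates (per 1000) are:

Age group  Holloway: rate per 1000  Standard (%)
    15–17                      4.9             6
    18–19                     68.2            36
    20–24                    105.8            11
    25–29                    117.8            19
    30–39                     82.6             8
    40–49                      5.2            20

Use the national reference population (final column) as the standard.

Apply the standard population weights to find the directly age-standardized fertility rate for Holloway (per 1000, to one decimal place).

Standard weights: 0.06, 0.36, 0.11, 0.19, 0.08, 0.20.
Standardized rate: 0.0600×4.9 + 0.3600×68.2 + 0.1100×105.8 + 0.1900×117.8 + 0.0800×82.6 + 0.2000×5.2 = 66.5140 per 1000.

66.5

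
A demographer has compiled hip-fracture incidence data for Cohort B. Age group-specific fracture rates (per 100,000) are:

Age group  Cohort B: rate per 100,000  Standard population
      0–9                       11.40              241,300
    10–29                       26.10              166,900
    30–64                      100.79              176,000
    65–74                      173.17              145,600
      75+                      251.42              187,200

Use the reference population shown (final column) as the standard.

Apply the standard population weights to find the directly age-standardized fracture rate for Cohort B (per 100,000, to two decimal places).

105.92

Standard total = 917,000; weights = 0.2631, 0.1820, 0.1919, 0.1588, 0.2041.
Standardized rate: 0.2631×11.40 + 0.1820×26.10 + 0.1919×100.79 + 0.1588×173.17 + 0.2041×251.42 = 105.9164 per 100,000.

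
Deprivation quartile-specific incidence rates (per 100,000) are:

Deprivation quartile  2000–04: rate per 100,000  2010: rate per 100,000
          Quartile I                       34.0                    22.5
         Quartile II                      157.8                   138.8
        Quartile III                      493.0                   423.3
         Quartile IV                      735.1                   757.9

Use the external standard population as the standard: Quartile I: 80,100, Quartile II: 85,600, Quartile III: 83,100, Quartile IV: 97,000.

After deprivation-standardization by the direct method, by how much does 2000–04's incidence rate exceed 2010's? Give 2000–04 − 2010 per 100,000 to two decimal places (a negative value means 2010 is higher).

17.72

Standard total = 345,800; weights = 0.2316, 0.2475, 0.2403, 0.2805.
2000–04: 0.2316×34.0 + 0.2475×157.8 + 0.2403×493.0 + 0.2805×735.1 = 371.6139 per 100,000.
2010: 0.2316×22.5 + 0.2475×138.8 + 0.2403×423.3 + 0.2805×757.9 = 353.8926 per 100,000.
Difference = 371.6139 − 353.8926 = 17.7213.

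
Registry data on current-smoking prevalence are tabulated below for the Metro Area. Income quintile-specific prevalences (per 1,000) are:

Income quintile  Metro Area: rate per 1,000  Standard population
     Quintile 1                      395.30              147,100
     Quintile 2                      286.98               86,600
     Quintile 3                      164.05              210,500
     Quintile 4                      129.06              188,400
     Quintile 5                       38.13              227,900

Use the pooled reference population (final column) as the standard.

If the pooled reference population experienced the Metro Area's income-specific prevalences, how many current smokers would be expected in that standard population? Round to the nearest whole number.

Expected current smokers = Σ (standard pop × income-specific rate ÷ 1,000)
= 147,100×395.30/1,000 + 86,600×286.98/1,000 + 210,500×164.05/1,000 + 188,400×129.06/1,000 + 227,900×38.13/1,000
= 58148.63 + 24852.47 + 34532.53 + 24314.90 + 8689.83 = 150538.35.

150538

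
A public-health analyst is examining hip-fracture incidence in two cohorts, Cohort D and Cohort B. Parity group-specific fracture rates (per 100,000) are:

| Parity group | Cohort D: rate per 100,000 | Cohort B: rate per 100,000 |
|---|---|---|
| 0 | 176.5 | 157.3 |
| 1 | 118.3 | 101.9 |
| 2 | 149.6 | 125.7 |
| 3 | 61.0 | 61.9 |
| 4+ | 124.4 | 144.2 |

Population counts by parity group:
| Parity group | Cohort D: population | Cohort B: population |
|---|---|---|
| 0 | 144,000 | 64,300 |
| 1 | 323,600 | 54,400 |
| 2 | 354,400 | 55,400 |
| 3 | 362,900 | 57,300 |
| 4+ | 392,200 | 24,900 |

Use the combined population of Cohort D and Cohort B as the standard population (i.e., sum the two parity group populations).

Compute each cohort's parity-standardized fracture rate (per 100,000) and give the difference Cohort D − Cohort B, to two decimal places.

Combined standard total = 1,833,400; weights = 0.1136, 0.2062, 0.2235, 0.2292, 0.2275.
Cohort D: 0.1136×176.5 + 0.2062×118.3 + 0.2235×149.6 + 0.2292×61.0 + 0.2275×124.4 = 120.1636 per 100,000.
Cohort B: 0.1136×157.3 + 0.2062×101.9 + 0.2235×125.7 + 0.2292×61.9 + 0.2275×144.2 = 113.9696 per 100,000.
Difference = 120.1636 − 113.9696 = 6.1940.

6.19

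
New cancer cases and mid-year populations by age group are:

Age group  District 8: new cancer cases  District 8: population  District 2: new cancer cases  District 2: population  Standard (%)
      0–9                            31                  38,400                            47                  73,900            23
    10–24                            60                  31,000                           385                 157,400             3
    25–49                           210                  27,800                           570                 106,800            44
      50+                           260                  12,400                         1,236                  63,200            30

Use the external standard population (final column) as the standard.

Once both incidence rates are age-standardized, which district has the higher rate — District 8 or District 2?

District 8

Age-specific rates per 100,000 for District 8: 80.73, 193.55, 755.40, 2096.77.
For District 2: 63.60, 244.60, 533.71, 1955.70.
Standard weights: 0.23, 0.03, 0.44, 0.30.
District 8: 0.2300×80.73 + 0.0300×193.55 + 0.4400×755.40 + 0.3000×2096.77 = 985.7805 per 100,000.
District 2: 0.2300×63.60 + 0.0300×244.60 + 0.4400×533.71 + 0.3000×1955.70 = 843.5062 per 100,000.
The crude rates (511.86 vs 557.69) would put District 2 higher, but that reflects its age composition; once standardized to a common age structure, District 8 has the higher underlying rate.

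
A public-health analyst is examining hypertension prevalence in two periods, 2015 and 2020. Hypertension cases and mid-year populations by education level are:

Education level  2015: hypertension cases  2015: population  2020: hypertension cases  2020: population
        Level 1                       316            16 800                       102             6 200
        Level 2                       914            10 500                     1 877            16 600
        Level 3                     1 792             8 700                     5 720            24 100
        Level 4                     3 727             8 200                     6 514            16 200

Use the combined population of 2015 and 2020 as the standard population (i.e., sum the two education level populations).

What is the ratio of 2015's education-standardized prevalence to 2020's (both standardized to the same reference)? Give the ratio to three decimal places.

Education-specific rates per 1 000 for 2015: 18.810, 87.048, 205.977, 454.512.
For 2020: 16.452, 113.072, 237.344, 402.099.
Combined standard total = 107 300; weights = 0.2144, 0.2526, 0.3057, 0.2274.
2015: 0.2144×18.810 + 0.2526×87.048 + 0.3057×205.977 + 0.2274×454.512 = 192.3369 per 1 000.
2020: 0.2144×16.452 + 0.2526×113.072 + 0.3057×237.344 + 0.2274×402.099 = 196.0741 per 1 000.
Ratio = 192.3369 ÷ 196.0741 = 0.98094.

0.981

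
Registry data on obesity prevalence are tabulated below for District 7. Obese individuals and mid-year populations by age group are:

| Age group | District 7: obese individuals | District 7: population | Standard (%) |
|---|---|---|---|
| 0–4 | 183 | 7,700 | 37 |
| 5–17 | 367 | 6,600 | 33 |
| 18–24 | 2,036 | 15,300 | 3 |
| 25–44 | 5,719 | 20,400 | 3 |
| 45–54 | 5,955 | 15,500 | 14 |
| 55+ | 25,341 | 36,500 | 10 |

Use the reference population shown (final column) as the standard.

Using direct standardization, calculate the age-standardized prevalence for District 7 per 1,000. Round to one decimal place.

Age-specific rates per 1,000 for District 7: 23.766, 55.606, 133.072, 280.343, 384.194, 694.274.
Standard weights: 0.37, 0.33, 0.03, 0.03, 0.14, 0.10.
Standardized rate: 0.3700×23.766 + 0.3300×55.606 + 0.0300×133.072 + 0.0300×280.343 + 0.1400×384.194 + 0.1000×694.274 = 162.7605 per 1,000.

162.8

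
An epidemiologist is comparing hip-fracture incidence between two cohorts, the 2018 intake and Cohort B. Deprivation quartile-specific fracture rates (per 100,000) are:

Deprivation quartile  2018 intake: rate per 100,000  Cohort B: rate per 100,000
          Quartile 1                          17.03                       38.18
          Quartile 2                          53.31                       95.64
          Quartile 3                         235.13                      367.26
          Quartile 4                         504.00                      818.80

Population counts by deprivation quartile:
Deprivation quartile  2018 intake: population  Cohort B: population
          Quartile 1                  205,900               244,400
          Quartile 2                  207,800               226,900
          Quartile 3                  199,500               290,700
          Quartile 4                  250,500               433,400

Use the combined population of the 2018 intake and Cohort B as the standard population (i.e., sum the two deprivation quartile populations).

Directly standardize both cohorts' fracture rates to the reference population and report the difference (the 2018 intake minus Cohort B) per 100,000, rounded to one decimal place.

-149.6

Combined standard total = 2,059,100; weights = 0.2187, 0.2111, 0.2381, 0.3321.
The 2018 intake: 0.2187×17.03 + 0.2111×53.31 + 0.2381×235.13 + 0.3321×504.00 = 238.3511 per 100,000.
Cohort B: 0.2187×38.18 + 0.2111×95.64 + 0.2381×367.26 + 0.3321×818.80 = 387.9245 per 100,000.
Difference = 238.3511 − 387.9245 = -149.5734.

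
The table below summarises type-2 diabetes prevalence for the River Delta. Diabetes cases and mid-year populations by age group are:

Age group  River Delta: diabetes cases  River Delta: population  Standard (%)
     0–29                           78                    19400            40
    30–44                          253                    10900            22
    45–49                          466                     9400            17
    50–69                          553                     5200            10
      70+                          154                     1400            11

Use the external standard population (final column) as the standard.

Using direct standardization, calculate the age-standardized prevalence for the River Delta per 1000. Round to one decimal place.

Age-specific rates per 1000 for the River Delta: 4.021, 23.211, 49.574, 106.346, 110.000.
Standard weights: 0.40, 0.22, 0.17, 0.10, 0.11.
Standardized rate: 0.4000×4.021 + 0.2200×23.211 + 0.1700×49.574 + 0.1000×106.346 + 0.1100×110.000 = 37.8769 per 1000.

37.9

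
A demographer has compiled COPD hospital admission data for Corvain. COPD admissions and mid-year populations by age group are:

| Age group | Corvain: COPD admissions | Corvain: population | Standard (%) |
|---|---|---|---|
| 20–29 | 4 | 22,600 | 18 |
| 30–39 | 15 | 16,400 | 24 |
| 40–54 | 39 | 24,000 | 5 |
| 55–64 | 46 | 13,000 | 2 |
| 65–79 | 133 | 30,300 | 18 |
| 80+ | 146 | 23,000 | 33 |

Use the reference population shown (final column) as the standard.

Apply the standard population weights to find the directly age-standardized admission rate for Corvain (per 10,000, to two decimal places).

32.88

Age-specific rates per 10,000 for Corvain: 1.77, 9.15, 16.25, 35.38, 43.89, 63.48.
Standard weights: 0.18, 0.24, 0.05, 0.02, 0.18, 0.33.
Standardized rate: 0.1800×1.77 + 0.2400×9.15 + 0.0500×16.25 + 0.0200×35.38 + 0.1800×43.89 + 0.3300×63.48 = 32.8827 per 10,000.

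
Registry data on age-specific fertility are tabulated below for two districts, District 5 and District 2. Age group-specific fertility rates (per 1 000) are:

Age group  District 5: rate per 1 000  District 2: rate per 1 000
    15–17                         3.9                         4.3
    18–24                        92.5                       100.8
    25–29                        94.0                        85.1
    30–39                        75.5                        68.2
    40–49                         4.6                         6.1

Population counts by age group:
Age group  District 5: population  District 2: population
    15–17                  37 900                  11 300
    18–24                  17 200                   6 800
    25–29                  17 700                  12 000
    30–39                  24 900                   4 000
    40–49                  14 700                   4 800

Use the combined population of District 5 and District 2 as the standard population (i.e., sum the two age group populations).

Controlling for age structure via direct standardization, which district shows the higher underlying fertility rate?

Combined standard total = 151 300; weights = 0.3252, 0.1586, 0.1963, 0.1910, 0.1289.
District 5: 0.3252×3.9 + 0.1586×92.5 + 0.1963×94.0 + 0.1910×75.5 + 0.1289×4.6 = 49.4073 per 1 000.
District 2: 0.3252×4.3 + 0.1586×100.8 + 0.1963×85.1 + 0.1910×68.2 + 0.1289×6.1 = 47.9059 per 1 000.
The crude rates (47.60 vs 52.89) would put District 2 higher, but that reflects its age composition; once standardized to a common age structure, District 5 has the higher underlying rate.

District 5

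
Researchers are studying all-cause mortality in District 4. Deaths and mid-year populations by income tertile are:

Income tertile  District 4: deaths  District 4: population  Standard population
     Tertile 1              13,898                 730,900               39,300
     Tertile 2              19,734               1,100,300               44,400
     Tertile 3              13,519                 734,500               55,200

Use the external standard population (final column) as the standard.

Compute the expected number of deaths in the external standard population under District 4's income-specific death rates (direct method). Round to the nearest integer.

Income-specific rates per 1,000 for District 4: 19.015, 17.935, 18.406.
Expected deaths = Σ (standard pop × income-specific rate ÷ 1,000)
= 39,300×19.015/1,000 + 44,400×17.935/1,000 + 55,200×18.406/1,000
= 747.29 + 796.32 + 1016.00 = 2559.60.

2560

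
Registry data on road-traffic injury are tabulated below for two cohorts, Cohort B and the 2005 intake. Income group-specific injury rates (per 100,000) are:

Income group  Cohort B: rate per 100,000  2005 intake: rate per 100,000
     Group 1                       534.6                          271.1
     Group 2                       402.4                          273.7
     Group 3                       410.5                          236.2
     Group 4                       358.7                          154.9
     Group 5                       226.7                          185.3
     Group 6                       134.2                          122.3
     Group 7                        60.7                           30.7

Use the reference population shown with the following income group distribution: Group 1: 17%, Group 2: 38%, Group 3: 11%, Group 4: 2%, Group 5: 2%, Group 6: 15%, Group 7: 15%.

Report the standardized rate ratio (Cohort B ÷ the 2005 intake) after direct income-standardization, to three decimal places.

Standard weights: 0.17, 0.38, 0.11, 0.02, 0.02, 0.15, 0.15.
Cohort B: 0.1700×534.6 + 0.3800×402.4 + 0.1100×410.5 + 0.0200×358.7 + 0.0200×226.7 + 0.1500×134.2 + 0.1500×60.7 = 329.8920 per 100,000.
The 2005 intake: 0.1700×271.1 + 0.3800×273.7 + 0.1100×236.2 + 0.0200×154.9 + 0.0200×185.3 + 0.1500×122.3 + 0.1500×30.7 = 205.8290 per 100,000.
Ratio = 329.8920 ÷ 205.8290 = 1.60275.

1.603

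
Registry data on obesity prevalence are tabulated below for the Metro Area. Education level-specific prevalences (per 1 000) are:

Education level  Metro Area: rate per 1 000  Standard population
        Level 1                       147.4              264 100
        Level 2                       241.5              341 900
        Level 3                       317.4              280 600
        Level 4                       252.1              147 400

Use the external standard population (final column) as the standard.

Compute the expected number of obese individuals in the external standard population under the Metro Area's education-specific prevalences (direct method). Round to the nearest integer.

Expected obese individuals = Σ (standard pop × education-specific rate ÷ 1 000)
= 264 100×147.4/1 000 + 341 900×241.5/1 000 + 280 600×317.4/1 000 + 147 400×252.1/1 000
= 38928.34 + 82568.85 + 89062.44 + 37159.54 = 247719.17.

247719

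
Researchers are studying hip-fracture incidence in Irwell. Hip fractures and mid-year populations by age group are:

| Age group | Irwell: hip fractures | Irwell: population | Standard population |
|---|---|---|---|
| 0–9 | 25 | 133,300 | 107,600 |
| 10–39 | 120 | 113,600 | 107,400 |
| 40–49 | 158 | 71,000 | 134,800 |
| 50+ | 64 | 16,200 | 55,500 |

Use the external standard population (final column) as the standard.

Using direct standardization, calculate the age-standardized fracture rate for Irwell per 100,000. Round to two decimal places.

Age-specific rates per 100,000 for Irwell: 18.75, 105.63, 222.54, 395.06.
Standard total = 405,300; weights = 0.2655, 0.2650, 0.3326, 0.1369.
Standardized rate: 0.2655×18.75 + 0.2650×105.63 + 0.3326×222.54 + 0.1369×395.06 = 161.0825 per 100,000.

161.08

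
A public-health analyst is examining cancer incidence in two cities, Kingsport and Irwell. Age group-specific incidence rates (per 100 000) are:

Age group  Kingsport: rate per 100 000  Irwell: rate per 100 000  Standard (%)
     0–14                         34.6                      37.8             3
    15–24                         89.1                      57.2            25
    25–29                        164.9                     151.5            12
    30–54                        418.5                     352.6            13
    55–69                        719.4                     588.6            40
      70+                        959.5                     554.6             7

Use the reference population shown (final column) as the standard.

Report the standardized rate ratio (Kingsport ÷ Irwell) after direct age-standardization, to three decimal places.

1.279

Standard weights: 0.03, 0.25, 0.12, 0.13, 0.40, 0.07.
Kingsport: 0.0300×34.6 + 0.2500×89.1 + 0.1200×164.9 + 0.1300×418.5 + 0.4000×719.4 + 0.0700×959.5 = 452.4310 per 100 000.
Irwell: 0.0300×37.8 + 0.2500×57.2 + 0.1200×151.5 + 0.1300×352.6 + 0.4000×588.6 + 0.0700×554.6 = 353.7140 per 100 000.
Ratio = 452.4310 ÷ 353.7140 = 1.27909.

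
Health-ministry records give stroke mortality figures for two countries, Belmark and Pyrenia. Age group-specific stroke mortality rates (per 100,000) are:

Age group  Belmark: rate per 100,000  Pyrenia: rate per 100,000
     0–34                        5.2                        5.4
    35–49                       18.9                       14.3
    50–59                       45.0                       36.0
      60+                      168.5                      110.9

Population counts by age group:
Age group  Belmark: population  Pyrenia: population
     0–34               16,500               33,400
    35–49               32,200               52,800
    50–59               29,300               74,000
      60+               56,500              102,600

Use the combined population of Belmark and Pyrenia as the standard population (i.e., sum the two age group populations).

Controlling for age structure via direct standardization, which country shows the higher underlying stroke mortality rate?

Combined standard total = 397,300; weights = 0.1256, 0.2139, 0.2600, 0.4005.
Belmark: 0.1256×5.2 + 0.2139×18.9 + 0.2600×45.0 + 0.4005×168.5 = 83.8732 per 100,000.
Pyrenia: 0.1256×5.4 + 0.2139×14.3 + 0.2600×36.0 + 0.4005×110.9 = 57.5081 per 100,000.

Belmark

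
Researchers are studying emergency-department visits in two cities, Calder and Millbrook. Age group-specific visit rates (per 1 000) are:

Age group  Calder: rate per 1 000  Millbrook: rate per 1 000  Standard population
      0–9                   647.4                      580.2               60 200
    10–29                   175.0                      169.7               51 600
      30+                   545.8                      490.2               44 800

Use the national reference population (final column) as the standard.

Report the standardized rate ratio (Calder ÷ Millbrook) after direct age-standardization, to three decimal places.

1.104

Standard total = 156 600; weights = 0.3844, 0.3295, 0.2861.
Calder: 0.3844×647.4 + 0.3295×175.0 + 0.2861×545.8 = 462.6777 per 1 000.
Millbrook: 0.3844×580.2 + 0.3295×169.7 + 0.2861×490.2 = 419.1923 per 1 000.
Ratio = 462.6777 ÷ 419.1923 = 1.10374.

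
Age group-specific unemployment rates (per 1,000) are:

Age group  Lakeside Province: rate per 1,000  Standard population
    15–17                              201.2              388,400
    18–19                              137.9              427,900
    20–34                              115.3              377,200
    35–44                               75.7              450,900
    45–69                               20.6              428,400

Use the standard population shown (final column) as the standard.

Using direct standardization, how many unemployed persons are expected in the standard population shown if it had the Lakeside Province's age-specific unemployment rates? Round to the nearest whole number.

223603

Expected unemployed persons = Σ (standard pop × age-specific rate ÷ 1,000)
= 388,400×201.2/1,000 + 427,900×137.9/1,000 + 377,200×115.3/1,000 + 450,900×75.7/1,000 + 428,400×20.6/1,000
= 78146.08 + 59007.41 + 43491.16 + 34133.13 + 8825.04 = 223602.82.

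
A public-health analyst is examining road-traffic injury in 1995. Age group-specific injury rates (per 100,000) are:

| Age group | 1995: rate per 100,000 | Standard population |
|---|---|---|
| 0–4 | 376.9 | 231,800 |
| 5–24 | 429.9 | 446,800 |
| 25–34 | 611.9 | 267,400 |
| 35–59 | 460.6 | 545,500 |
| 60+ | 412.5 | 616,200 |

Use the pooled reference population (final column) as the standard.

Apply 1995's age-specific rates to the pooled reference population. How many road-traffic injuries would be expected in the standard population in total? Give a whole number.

9485

Expected road-traffic injuries = Σ (standard pop × age-specific rate ÷ 100,000)
= 231,800×376.9/100,000 + 446,800×429.9/100,000 + 267,400×611.9/100,000 + 545,500×460.6/100,000 + 616,200×412.5/100,000
= 873.65 + 1920.79 + 1636.22 + 2512.57 + 2541.82 = 9485.07.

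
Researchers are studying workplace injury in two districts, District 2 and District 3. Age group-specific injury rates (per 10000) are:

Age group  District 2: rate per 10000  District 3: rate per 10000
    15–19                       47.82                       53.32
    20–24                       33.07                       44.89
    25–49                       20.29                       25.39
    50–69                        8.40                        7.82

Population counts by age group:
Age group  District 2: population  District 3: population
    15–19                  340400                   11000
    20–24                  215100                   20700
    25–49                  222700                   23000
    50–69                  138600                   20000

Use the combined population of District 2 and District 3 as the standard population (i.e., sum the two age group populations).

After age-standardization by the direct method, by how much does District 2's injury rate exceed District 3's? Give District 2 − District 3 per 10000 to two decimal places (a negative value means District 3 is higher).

Combined standard total = 991500; weights = 0.3544, 0.2378, 0.2478, 0.1600.
District 2: 0.3544×47.82 + 0.2378×33.07 + 0.2478×20.29 + 0.1600×8.40 = 31.1844 per 10000.
District 3: 0.3544×53.32 + 0.2378×44.89 + 0.2478×25.39 + 0.1600×7.82 = 37.1158 per 10000.
Difference = 31.1844 − 37.1158 = -5.9314.

-5.93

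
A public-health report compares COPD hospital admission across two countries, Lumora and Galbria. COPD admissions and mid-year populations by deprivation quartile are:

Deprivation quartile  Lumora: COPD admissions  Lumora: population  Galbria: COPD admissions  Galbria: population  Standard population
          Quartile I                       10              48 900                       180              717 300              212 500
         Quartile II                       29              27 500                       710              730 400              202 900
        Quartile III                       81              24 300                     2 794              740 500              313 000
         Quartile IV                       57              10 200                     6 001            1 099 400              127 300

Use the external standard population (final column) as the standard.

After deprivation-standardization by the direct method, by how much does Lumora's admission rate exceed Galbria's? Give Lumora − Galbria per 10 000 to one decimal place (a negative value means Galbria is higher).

-1.3

Deprivation-specific rates per 10 000 for Lumora: 2.04, 10.55, 33.33, 55.88.
For Galbria: 2.51, 9.72, 37.73, 54.58.
Standard total = 855 700; weights = 0.2483, 0.2371, 0.3658, 0.1488.
Lumora: 0.2483×2.04 + 0.2371×10.55 + 0.3658×33.33 + 0.1488×55.88 = 23.5145 per 10 000.
Galbria: 0.2483×2.51 + 0.2371×9.72 + 0.3658×37.73 + 0.1488×54.58 = 24.8499 per 10 000.
Difference = 23.5145 − 24.8499 = -1.3353.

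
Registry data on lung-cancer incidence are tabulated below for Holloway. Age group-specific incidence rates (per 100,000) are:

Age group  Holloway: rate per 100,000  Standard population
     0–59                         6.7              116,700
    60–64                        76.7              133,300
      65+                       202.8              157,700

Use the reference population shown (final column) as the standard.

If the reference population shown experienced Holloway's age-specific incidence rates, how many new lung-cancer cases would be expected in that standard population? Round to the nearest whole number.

Expected new lung-cancer cases = Σ (standard pop × age-specific rate ÷ 100,000)
= 116,700×6.7/100,000 + 133,300×76.7/100,000 + 157,700×202.8/100,000
= 7.82 + 102.24 + 319.82 = 429.88.

430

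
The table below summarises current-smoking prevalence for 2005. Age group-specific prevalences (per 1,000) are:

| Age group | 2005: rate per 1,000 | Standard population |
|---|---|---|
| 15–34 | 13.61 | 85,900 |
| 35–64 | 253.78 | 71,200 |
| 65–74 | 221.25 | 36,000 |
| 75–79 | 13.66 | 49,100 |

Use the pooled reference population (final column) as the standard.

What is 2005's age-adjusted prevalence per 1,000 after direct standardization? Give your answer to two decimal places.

115.09

Standard total = 242,200; weights = 0.3547, 0.2940, 0.1486, 0.2027.
Standardized rate: 0.3547×13.61 + 0.2940×253.78 + 0.1486×221.25 + 0.2027×13.66 = 115.0865 per 1,000.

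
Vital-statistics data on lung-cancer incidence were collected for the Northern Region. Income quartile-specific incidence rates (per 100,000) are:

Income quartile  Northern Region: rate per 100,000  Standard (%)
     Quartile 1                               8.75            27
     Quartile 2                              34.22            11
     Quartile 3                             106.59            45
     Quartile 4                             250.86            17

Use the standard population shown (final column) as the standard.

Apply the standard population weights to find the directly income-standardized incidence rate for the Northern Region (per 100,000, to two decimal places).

Standard weights: 0.27, 0.11, 0.45, 0.17.
Standardized rate: 0.2700×8.75 + 0.1100×34.22 + 0.4500×106.59 + 0.1700×250.86 = 96.7384 per 100,000.

96.74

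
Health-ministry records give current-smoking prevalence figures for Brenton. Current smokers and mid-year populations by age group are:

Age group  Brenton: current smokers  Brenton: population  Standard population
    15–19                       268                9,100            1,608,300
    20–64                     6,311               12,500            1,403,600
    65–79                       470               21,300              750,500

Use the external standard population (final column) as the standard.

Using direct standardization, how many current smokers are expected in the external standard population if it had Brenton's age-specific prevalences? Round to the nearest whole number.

772575

Age-specific rates per 1,000 for Brenton: 29.451, 504.880, 22.066.
Expected current smokers = Σ (standard pop × age-specific rate ÷ 1,000)
= 1,608,300×29.451/1,000 + 1,403,600×504.880/1,000 + 750,500×22.066/1,000
= 47365.32 + 708649.57 + 16560.33 = 772575.22.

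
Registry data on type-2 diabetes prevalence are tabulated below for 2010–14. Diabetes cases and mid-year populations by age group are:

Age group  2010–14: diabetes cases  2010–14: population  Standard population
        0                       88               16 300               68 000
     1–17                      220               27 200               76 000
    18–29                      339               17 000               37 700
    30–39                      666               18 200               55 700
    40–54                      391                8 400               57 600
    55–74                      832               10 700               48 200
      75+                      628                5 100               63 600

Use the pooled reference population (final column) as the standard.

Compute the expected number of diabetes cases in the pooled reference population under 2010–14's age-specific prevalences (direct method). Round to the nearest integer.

18032

Age-specific rates per 1 000 for 2010–14: 5.399, 8.088, 19.941, 36.593, 46.548, 77.757, 123.137.
Expected diabetes cases = Σ (standard pop × age-specific rate ÷ 1 000)
= 68 000×5.399/1 000 + 76 000×8.088/1 000 + 37 700×19.941/1 000 + 55 700×36.593/1 000 + 57 600×46.548/1 000 + 48 200×77.757/1 000 + 63 600×123.137/1 000
= 367.12 + 614.71 + 751.78 + 2038.25 + 2681.14 + 3747.89 + 7831.53 = 18032.42.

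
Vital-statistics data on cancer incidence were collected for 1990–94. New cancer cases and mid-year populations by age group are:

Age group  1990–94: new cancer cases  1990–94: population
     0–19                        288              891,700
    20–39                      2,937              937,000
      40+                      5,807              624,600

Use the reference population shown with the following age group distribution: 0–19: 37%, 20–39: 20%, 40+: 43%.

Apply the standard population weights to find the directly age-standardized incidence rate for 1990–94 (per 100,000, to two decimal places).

474.42

Age-specific rates per 100,000 for 1990–94: 32.30, 313.45, 929.72.
Standard weights: 0.37, 0.20, 0.43.
Standardized rate: 0.3700×32.30 + 0.2000×313.45 + 0.4300×929.72 = 474.4171 per 100,000.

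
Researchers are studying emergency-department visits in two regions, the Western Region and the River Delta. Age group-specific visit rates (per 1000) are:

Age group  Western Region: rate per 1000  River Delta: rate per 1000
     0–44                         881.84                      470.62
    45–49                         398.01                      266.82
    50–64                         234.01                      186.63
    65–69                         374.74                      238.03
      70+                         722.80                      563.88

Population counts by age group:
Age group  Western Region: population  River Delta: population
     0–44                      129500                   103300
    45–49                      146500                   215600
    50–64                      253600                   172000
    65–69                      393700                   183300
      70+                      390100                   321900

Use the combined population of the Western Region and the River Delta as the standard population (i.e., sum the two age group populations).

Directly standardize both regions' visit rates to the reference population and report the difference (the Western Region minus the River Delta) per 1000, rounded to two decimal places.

Combined standard total = 2309500; weights = 0.1008, 0.1568, 0.1843, 0.2498, 0.3083.
The Western Region: 0.1008×881.84 + 0.1568×398.01 + 0.1843×234.01 + 0.2498×374.74 + 0.3083×722.80 = 510.8747 per 1000.
The River Delta: 0.1008×470.62 + 0.1568×266.82 + 0.1843×186.63 + 0.2498×238.03 + 0.3083×563.88 = 356.9740 per 1000.
Difference = 510.8747 − 356.9740 = 153.9007.

153.90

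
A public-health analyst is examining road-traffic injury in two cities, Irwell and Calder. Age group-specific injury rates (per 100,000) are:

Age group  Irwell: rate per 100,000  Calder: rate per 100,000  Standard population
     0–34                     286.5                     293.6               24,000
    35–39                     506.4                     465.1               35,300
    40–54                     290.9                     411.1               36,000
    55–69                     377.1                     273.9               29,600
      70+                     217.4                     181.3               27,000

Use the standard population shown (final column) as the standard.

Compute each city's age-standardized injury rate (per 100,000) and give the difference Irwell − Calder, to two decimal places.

Standard total = 151,900; weights = 0.1580, 0.2324, 0.2370, 0.1949, 0.1777.
Irwell: 0.1580×286.5 + 0.2324×506.4 + 0.2370×290.9 + 0.1949×377.1 + 0.1777×217.4 = 344.0176 per 100,000.
Calder: 0.1580×293.6 + 0.2324×465.1 + 0.2370×411.1 + 0.1949×273.9 + 0.1777×181.3 = 337.5021 per 100,000.
Difference = 344.0176 − 337.5021 = 6.5155.

6.52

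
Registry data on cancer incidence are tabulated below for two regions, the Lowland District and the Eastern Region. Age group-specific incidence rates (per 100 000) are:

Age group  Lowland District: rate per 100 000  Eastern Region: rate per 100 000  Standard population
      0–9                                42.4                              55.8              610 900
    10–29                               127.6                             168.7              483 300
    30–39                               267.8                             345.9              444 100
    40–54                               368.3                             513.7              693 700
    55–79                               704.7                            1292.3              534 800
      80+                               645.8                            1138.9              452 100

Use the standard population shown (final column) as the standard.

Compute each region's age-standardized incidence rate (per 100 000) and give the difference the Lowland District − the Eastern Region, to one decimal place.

Standard total = 3 218 900; weights = 0.1898, 0.1501, 0.1380, 0.2155, 0.1661, 0.1405.
The Lowland District: 0.1898×42.4 + 0.1501×127.6 + 0.1380×267.8 + 0.2155×368.3 + 0.1661×704.7 + 0.1405×645.8 = 351.3097 per 100 000.
The Eastern Region: 0.1898×55.8 + 0.1501×168.7 + 0.1380×345.9 + 0.2155×513.7 + 0.1661×1292.3 + 0.1405×1138.9 = 569.0166 per 100 000.
Difference = 351.3097 − 569.0166 = -217.7069.

-217.7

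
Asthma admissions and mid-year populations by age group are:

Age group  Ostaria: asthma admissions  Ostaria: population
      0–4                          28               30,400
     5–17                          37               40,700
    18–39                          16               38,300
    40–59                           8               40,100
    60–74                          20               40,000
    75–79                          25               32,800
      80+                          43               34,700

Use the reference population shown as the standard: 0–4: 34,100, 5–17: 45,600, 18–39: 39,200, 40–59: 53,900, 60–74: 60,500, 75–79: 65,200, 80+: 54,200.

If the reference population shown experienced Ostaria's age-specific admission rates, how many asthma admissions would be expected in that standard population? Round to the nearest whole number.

247

Age-specific rates per 10,000 for Ostaria: 9.21, 9.09, 4.18, 2.00, 5.00, 7.62, 12.39.
Expected asthma admissions = Σ (standard pop × age-specific rate ÷ 10,000)
= 34,100×9.21/10,000 + 45,600×9.09/10,000 + 39,200×4.18/10,000 + 53,900×2.00/10,000 + 60,500×5.00/10,000 + 65,200×7.62/10,000 + 54,200×12.39/10,000
= 31.41 + 41.45 + 16.38 + 10.75 + 30.25 + 49.70 + 67.16 = 247.10.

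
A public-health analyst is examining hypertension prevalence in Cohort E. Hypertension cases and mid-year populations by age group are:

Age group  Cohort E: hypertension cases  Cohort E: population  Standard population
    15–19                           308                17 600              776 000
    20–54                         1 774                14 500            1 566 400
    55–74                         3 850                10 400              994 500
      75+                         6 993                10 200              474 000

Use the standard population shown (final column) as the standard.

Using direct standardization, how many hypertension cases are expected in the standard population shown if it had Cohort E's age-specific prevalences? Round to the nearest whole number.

898346

Age-specific rates per 1 000 for Cohort E: 17.500, 122.345, 370.192, 685.588.
Expected hypertension cases = Σ (standard pop × age-specific rate ÷ 1 000)
= 776 000×17.500/1 000 + 1 566 400×122.345/1 000 + 994 500×370.192/1 000 + 474 000×685.588/1 000
= 13580.00 + 191640.94 + 368156.25 + 324968.82 = 898346.01.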